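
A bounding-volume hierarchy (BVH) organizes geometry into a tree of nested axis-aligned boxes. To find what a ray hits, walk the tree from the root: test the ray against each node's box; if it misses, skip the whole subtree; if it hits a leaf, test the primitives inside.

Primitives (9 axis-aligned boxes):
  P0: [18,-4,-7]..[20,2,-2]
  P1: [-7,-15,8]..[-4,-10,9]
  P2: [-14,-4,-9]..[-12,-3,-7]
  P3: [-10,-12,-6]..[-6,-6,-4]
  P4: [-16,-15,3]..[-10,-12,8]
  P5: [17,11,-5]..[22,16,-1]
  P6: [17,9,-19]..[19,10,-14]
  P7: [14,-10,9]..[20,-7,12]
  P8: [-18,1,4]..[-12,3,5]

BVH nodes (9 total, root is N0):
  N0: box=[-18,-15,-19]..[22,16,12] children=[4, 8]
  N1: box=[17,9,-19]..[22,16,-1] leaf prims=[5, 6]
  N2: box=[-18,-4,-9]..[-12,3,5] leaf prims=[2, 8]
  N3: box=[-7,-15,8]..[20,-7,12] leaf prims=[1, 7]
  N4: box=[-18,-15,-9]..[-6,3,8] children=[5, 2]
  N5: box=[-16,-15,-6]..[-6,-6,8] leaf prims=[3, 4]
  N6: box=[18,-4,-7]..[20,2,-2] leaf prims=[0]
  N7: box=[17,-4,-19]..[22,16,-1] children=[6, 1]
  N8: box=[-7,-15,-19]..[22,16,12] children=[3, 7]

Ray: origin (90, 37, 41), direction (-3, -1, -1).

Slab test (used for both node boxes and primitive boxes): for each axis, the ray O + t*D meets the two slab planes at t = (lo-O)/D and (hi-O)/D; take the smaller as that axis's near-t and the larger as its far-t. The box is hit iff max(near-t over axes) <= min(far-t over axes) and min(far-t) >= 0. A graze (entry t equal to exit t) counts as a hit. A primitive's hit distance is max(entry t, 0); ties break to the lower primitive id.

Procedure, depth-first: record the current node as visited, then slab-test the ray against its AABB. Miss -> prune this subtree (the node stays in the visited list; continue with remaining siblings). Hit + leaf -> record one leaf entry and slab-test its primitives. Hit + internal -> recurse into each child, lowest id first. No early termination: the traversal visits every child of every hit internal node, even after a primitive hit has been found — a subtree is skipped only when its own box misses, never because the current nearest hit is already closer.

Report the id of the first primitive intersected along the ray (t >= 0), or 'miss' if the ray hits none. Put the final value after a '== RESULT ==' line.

Traverse from the root:
N0 x:[68/3,36] y:[21,52] z:[29,60] -> hit [29,36], descend [4, 8]
  N4 x:[32,36] y:[34,52] z:[33,50] -> hit [34,36], descend [2, 5]
    N2 x:[34,36] y:[34,41] z:[36,50] -> hit [36,36] leaf, test {P2(miss), P8@t=36}
    N5 x:[32,106/3] y:[43,52] z:[33,47] -> miss, prune
  N8 x:[68/3,97/3] y:[21,52] z:[29,60] -> hit [29,97/3], descend [3, 7]
    N3 x:[70/3,97/3] y:[44,52] z:[29,33] -> miss, prune
    N7 x:[68/3,73/3] y:[21,41] z:[42,60] -> miss, prune

7 AABB tests over nodes [0, 4, 2, 5, 8, 3, 7]; 1 leaf entered; closest P8.

== RESULT ==
8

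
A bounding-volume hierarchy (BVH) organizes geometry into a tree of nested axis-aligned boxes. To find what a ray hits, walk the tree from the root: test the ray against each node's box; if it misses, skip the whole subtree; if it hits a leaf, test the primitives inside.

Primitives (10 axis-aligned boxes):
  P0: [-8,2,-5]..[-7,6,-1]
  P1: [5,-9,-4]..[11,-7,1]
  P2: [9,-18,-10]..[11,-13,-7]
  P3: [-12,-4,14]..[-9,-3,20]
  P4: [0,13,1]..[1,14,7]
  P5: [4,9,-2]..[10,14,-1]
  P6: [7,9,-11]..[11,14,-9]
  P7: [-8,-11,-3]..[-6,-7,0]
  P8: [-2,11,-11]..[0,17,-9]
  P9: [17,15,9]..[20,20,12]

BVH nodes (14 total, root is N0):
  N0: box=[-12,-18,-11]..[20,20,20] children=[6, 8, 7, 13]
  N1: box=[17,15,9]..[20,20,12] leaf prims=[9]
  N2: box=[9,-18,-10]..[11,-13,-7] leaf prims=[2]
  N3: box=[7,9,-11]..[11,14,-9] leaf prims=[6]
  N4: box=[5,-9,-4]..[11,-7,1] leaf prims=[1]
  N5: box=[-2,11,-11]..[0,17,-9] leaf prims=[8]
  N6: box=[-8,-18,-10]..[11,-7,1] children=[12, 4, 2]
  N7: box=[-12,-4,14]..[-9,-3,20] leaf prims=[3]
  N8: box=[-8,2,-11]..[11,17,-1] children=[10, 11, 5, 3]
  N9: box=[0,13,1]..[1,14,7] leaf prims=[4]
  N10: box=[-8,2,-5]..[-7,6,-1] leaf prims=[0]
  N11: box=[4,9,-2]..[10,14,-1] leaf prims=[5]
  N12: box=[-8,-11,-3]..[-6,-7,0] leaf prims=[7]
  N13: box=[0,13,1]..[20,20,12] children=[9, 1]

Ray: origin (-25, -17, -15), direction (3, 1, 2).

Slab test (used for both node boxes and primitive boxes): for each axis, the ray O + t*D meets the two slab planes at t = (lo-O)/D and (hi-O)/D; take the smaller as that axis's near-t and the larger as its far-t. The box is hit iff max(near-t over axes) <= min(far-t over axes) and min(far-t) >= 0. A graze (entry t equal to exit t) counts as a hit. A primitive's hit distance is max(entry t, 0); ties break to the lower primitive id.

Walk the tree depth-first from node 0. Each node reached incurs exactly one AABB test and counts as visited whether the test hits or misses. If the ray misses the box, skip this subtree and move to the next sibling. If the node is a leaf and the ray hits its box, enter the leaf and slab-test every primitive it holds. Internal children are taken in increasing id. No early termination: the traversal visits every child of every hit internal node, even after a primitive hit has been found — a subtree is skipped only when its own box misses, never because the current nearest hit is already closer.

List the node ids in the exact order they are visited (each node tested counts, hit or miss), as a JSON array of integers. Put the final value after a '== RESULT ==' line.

Trace the traversal:
N0 x:[13/3,15] y:[-1,37] z:[2,35/2] -> hit [13/3,15], descend [6, 7, 8, 13]
  N6 x:[17/3,12] y:[-1,10] z:[5/2,8] -> hit [17/3,8], descend [2, 4, 12]
    N2 x:[34/3,12] y:[-1,4] z:[5/2,4] -> miss, prune
    N4 x:[10,12] y:[8,10] z:[11/2,8] -> miss, prune
    N12 x:[17/3,19/3] y:[6,10] z:[6,15/2] -> hit [6,19/3] leaf, test {P7@t=6}
  N7 x:[13/3,16/3] y:[13,14] z:[29/2,35/2] -> miss, prune
  N8 x:[17/3,12] y:[19,34] z:[2,7] -> miss, prune
  N13 x:[25/3,15] y:[30,37] z:[8,27/2] -> miss, prune

order=[0, 6, 2, 4, 12, 7, 8, 13]  |boxes|=8  |leaves|=1  hit=P7

== RESULT ==
[0, 6, 2, 4, 12, 7, 8, 13]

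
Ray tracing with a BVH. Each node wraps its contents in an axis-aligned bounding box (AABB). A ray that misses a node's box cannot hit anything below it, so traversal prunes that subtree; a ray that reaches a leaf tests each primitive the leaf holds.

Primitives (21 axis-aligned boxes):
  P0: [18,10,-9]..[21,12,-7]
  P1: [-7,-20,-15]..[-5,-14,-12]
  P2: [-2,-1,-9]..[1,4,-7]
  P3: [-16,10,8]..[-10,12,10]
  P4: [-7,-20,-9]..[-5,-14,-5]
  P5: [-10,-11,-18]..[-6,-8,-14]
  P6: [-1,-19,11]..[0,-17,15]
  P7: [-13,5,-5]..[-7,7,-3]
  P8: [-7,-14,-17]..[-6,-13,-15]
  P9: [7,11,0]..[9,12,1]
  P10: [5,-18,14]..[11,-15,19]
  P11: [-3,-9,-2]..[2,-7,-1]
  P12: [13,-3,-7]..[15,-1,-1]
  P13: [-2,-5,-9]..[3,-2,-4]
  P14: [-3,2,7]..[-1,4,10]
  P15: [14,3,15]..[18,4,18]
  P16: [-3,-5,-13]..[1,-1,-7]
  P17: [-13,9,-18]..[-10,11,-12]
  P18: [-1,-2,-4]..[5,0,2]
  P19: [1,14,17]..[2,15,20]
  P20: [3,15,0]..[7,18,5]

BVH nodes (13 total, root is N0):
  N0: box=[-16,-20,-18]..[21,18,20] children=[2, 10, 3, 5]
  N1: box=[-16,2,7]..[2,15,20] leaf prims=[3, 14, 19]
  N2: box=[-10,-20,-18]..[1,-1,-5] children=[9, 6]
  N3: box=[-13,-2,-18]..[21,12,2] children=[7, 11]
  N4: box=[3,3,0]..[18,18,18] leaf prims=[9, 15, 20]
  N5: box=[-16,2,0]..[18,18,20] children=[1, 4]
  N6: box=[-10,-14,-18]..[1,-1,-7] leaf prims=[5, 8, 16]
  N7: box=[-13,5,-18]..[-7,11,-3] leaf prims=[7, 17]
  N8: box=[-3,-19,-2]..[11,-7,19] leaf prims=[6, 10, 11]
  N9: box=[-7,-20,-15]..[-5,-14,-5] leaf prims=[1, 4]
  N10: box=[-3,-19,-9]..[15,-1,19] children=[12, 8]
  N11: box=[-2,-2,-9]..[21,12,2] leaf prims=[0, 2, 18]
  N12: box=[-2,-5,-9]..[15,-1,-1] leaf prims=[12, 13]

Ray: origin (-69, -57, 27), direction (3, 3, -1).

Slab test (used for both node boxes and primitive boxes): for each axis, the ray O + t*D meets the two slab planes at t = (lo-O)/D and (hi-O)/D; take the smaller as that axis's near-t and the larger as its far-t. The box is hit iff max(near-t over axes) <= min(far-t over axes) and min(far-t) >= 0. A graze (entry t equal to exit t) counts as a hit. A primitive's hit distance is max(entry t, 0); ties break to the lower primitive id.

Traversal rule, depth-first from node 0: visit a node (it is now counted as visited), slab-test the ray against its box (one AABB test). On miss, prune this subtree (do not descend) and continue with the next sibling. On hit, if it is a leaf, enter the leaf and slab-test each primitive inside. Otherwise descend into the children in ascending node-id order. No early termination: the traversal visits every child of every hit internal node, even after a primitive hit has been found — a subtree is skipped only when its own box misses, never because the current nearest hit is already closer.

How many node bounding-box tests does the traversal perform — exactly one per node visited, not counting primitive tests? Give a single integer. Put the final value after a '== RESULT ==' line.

Walk:
N0 x:[53/3,30] y:[37/3,25] z:[7,45] -> hit [53/3,25], descend [2, 3, 5, 10]
  N2 x:[59/3,70/3] y:[37/3,56/3] z:[32,45] -> miss, prune
  N3 x:[56/3,30] y:[55/3,23] z:[25,45] -> miss, prune
  N5 x:[53/3,29] y:[59/3,25] z:[7,27] -> hit [59/3,25], descend [1, 4]
    N1 x:[53/3,71/3] y:[59/3,24] z:[7,20] -> hit [59/3,20] leaf, test {P3(miss), P14(miss), P19(miss)}
    N4 x:[24,29] y:[20,25] z:[9,27] -> hit [24,25] leaf, test {P9(miss), P15(miss), P20@t=24}
  N10 x:[22,28] y:[38/3,56/3] z:[8,36] -> miss, prune

Visited [0, 2, 3, 5, 1, 4, 10]. Tests: 7 box, 2 leaf. Nearest: P20.

== RESULT ==
7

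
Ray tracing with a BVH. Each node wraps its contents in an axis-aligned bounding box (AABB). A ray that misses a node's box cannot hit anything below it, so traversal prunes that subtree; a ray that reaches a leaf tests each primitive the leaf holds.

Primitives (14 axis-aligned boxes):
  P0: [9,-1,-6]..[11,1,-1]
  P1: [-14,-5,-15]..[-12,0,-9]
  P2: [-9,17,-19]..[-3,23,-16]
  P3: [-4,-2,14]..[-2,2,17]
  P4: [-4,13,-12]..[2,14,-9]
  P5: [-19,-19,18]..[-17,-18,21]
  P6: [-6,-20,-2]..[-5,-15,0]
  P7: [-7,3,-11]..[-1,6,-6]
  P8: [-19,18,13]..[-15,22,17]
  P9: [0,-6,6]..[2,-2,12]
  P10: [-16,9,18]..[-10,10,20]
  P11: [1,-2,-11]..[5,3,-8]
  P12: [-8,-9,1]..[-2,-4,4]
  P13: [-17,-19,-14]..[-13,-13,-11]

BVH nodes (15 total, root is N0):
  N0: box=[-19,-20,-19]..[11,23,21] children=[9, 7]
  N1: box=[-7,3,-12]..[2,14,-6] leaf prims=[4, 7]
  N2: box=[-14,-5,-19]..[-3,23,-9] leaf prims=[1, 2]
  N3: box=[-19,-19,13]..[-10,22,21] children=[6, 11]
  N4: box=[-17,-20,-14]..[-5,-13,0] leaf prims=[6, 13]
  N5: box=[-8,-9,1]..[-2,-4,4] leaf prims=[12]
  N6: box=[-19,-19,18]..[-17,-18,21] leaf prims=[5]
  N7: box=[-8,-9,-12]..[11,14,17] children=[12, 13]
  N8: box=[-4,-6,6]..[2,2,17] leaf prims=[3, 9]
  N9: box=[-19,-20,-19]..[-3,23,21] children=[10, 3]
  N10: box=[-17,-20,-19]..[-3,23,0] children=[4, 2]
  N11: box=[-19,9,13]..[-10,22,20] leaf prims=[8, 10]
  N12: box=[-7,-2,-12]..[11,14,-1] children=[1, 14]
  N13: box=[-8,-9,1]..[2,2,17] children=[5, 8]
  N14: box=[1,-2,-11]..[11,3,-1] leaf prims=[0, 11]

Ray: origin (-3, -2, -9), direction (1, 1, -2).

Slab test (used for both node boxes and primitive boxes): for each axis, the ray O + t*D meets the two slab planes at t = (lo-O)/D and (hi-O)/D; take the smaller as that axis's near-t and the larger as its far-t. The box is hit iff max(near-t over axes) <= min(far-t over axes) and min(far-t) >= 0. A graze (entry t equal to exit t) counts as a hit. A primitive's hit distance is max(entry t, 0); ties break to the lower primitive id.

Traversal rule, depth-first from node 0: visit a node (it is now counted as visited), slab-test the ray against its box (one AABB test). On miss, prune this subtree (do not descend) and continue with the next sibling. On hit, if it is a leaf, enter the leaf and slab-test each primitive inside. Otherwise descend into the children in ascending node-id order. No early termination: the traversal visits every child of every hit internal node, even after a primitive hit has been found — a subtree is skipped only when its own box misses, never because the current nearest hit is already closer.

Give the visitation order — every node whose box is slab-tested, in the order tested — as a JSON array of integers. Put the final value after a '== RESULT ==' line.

Traverse from the root:
N0 x:[-16,14] y:[-18,25] z:[-15,5] -> hit [-15,5], descend [7, 9]
  N7 x:[-5,14] y:[-7,16] z:[-13,3/2] -> hit [-5,3/2], descend [12, 13]
    N12 x:[-4,14] y:[0,16] z:[-4,3/2] -> hit [0,3/2], descend [1, 14]
      N1 x:[-4,5] y:[5,16] z:[-3/2,3/2] -> miss, prune
      N14 x:[4,14] y:[0,5] z:[-4,1] -> miss, prune
    N13 x:[-5,5] y:[-7,4] z:[-13,-5] -> miss, prune
  N9 x:[-16,0] y:[-18,25] z:[-15,5] -> hit [-15,0], descend [3, 10]
    N3 x:[-16,-7] y:[-17,24] z:[-15,-11] -> miss, prune
    N10 x:[-14,0] y:[-18,25] z:[-9/2,5] -> hit [-9/2,0], descend [2, 4]
      N2 x:[-11,0] y:[-3,25] z:[0,5] -> hit [0,0] leaf, test {P1(miss), P2(miss)}
      N4 x:[-14,-2] y:[-18,-11] z:[-9/2,5/2] -> miss, prune

Visited [0, 7, 12, 1, 14, 13, 9, 3, 10, 2, 4]. Tests: 11 box, 1 leaf. Nearest: miss.

== RESULT ==
[0, 7, 12, 1, 14, 13, 9, 3, 10, 2, 4]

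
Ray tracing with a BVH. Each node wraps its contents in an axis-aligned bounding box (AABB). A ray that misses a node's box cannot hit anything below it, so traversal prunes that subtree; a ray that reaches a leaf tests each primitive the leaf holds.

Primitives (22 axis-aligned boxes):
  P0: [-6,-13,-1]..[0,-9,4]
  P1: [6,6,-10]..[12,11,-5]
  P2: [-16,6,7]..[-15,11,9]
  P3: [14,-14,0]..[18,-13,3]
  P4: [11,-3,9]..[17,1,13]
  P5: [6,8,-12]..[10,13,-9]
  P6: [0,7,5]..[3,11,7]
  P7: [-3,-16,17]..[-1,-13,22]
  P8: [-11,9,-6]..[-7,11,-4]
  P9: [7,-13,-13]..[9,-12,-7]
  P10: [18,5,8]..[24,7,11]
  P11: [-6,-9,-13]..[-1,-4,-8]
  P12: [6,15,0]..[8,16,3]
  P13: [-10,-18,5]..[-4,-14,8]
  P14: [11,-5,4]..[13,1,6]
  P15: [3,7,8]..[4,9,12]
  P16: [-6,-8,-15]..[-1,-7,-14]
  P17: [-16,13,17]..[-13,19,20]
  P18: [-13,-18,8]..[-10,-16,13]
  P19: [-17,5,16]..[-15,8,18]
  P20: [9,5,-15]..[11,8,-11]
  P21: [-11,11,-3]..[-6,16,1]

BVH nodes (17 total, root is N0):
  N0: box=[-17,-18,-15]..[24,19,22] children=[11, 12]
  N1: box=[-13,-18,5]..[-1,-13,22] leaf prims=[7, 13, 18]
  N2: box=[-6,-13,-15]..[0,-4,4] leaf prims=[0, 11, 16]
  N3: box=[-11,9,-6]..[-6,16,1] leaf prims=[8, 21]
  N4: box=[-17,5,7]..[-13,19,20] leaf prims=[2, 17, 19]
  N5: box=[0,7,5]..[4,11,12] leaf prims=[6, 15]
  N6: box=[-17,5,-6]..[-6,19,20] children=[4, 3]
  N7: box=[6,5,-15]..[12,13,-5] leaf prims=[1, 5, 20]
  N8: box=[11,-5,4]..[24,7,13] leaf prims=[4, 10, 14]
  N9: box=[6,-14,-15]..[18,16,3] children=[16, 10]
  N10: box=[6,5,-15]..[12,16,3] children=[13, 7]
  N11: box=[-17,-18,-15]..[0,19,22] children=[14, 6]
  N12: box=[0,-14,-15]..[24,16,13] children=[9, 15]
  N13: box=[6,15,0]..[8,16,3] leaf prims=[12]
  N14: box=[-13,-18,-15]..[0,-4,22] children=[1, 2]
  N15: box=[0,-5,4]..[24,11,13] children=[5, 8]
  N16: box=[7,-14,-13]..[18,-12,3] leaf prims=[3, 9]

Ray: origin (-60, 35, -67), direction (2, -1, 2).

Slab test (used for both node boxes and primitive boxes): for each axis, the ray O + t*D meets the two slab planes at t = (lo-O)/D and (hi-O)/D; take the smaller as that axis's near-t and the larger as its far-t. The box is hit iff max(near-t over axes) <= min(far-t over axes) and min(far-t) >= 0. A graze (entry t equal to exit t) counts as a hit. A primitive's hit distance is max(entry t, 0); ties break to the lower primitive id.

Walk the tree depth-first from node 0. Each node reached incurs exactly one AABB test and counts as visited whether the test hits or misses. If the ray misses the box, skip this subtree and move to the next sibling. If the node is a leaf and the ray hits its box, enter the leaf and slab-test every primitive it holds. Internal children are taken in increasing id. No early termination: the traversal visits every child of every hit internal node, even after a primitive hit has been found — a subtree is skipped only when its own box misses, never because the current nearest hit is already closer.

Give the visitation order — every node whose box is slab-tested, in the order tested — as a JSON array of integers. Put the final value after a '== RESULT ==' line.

Walk:
N0 x:[43/2,42] y:[16,53] z:[26,89/2] -> hit [26,42], descend [11, 12]
  N11 x:[43/2,30] y:[16,53] z:[26,89/2] -> hit [26,30], descend [6, 14]
    N6 x:[43/2,27] y:[16,30] z:[61/2,87/2] -> miss, prune
    N14 x:[47/2,30] y:[39,53] z:[26,89/2] -> miss, prune
  N12 x:[30,42] y:[19,49] z:[26,40] -> hit [30,40], descend [9, 15]
    N9 x:[33,39] y:[19,49] z:[26,35] -> hit [33,35], descend [10, 16]
      N10 x:[33,36] y:[19,30] z:[26,35] -> miss, prune
      N16 x:[67/2,39] y:[47,49] z:[27,35] -> miss, prune
    N15 x:[30,42] y:[24,40] z:[71/2,40] -> hit [71/2,40], descend [5, 8]
      N5 x:[30,32] y:[24,28] z:[36,79/2] -> miss, prune
      N8 x:[71/2,42] y:[28,40] z:[71/2,40] -> hit [71/2,40] leaf, test {P4@t=38, P10(miss), P14@t=71/2}

11 AABB tests over nodes [0, 11, 6, 14, 12, 9, 10, 16, 15, 5, 8]; 1 leaf entered; closest P14.

== RESULT ==
[0, 11, 6, 14, 12, 9, 10, 16, 15, 5, 8]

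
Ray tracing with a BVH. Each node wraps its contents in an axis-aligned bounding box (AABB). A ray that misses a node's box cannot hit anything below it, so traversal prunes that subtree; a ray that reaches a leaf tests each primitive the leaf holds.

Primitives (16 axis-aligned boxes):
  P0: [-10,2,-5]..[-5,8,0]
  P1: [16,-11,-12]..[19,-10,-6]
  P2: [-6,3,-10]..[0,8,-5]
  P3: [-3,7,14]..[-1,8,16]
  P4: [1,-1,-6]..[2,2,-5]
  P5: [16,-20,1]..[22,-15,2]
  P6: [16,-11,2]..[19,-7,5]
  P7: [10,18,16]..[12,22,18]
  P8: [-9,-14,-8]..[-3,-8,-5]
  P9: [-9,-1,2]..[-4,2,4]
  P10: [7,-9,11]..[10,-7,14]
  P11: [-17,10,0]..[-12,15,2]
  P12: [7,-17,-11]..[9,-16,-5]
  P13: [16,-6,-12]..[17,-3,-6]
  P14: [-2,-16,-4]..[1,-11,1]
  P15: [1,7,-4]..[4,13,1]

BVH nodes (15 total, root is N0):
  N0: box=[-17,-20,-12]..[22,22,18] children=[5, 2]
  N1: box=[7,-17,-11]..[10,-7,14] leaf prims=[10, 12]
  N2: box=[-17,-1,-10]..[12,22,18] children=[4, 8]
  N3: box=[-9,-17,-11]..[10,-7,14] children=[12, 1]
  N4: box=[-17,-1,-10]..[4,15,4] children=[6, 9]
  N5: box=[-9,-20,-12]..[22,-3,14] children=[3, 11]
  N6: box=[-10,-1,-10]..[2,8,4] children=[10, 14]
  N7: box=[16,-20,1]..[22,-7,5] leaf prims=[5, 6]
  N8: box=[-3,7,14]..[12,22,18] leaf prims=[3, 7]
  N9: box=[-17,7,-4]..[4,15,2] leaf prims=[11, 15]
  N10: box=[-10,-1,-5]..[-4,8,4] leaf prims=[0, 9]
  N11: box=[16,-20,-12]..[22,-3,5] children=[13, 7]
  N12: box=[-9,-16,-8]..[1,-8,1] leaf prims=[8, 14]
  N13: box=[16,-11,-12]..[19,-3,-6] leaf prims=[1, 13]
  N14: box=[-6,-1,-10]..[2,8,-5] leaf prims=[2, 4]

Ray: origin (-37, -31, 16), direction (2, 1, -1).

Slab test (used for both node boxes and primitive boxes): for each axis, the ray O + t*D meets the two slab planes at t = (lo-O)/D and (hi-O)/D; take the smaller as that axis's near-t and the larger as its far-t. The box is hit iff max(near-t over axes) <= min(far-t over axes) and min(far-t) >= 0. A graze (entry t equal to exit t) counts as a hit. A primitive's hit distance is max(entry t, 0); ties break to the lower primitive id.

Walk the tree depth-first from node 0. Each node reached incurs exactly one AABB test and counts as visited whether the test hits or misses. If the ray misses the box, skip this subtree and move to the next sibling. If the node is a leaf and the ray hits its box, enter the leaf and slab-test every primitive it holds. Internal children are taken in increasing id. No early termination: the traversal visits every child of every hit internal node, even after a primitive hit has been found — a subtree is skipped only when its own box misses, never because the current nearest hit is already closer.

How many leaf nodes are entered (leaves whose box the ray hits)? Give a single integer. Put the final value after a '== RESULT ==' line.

Walk:
N0 x:[10,59/2] y:[11,53] z:[-2,28] -> hit [11,28], descend [2, 5]
  N2 x:[10,49/2] y:[30,53] z:[-2,26] -> miss, prune
  N5 x:[14,59/2] y:[11,28] z:[2,28] -> hit [14,28], descend [3, 11]
    N3 x:[14,47/2] y:[14,24] z:[2,27] -> hit [14,47/2], descend [1, 12]
      N1 x:[22,47/2] y:[14,24] z:[2,27] -> hit [22,47/2] leaf, test {P10(miss), P12(miss)}
      N12 x:[14,19] y:[15,23] z:[15,24] -> hit [15,19] leaf, test {P8(miss), P14@t=35/2}
    N11 x:[53/2,59/2] y:[11,28] z:[11,28] -> hit [53/2,28], descend [7, 13]
      N7 x:[53/2,59/2] y:[11,24] z:[11,15] -> miss, prune
      N13 x:[53/2,28] y:[20,28] z:[22,28] -> hit [53/2,28] leaf, test {P1(miss), P13@t=53/2}

Summary -> nodes [0, 2, 5, 3, 1, 12, 11, 7, 13]; box-tests=9; leaf-entries=3; first=P14

== RESULT ==
3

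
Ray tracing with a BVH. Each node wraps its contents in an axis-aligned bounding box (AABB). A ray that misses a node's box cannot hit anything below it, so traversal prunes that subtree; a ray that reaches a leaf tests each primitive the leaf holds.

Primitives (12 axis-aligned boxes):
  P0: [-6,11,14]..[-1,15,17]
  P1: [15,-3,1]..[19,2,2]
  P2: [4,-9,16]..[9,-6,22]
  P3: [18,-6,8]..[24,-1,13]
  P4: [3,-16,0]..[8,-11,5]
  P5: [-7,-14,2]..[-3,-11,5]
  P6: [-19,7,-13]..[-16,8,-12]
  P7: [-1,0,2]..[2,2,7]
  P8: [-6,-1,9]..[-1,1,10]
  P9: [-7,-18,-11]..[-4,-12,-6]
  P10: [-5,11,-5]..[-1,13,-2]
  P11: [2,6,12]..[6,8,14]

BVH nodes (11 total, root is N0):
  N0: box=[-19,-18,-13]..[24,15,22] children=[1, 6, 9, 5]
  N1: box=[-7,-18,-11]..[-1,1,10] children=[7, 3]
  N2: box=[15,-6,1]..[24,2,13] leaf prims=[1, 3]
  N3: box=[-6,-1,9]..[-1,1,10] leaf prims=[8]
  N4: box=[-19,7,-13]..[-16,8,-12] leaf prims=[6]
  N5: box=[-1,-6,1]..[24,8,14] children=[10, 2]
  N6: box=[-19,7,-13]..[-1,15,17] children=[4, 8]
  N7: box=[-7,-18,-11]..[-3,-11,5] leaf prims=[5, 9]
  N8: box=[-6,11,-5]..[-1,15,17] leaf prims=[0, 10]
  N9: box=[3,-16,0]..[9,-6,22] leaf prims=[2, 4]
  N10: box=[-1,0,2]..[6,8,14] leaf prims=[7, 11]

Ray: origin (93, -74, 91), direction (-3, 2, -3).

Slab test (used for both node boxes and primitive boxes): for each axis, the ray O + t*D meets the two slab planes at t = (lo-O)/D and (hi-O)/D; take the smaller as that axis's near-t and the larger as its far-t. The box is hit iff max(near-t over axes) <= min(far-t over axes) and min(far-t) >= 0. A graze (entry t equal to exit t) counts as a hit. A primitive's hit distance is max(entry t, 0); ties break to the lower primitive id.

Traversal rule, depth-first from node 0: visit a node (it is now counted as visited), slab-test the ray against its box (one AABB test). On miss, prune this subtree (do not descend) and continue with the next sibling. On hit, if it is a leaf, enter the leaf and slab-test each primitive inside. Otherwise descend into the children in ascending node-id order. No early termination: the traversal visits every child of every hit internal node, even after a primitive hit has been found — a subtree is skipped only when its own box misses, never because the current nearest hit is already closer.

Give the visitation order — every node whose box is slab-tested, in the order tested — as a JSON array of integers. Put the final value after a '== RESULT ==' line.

Walk:
N0 x:[23,112/3] y:[28,89/2] z:[23,104/3] -> hit [28,104/3], descend [1, 5, 6, 9]
  N1 x:[94/3,100/3] y:[28,75/2] z:[27,34] -> hit [94/3,100/3], descend [3, 7]
    N3 x:[94/3,33] y:[73/2,75/2] z:[27,82/3] -> miss, prune
    N7 x:[32,100/3] y:[28,63/2] z:[86/3,34] -> miss, prune
  N5 x:[23,94/3] y:[34,41] z:[77/3,30] -> miss, prune
  N6 x:[94/3,112/3] y:[81/2,89/2] z:[74/3,104/3] -> miss, prune
  N9 x:[28,30] y:[29,34] z:[23,91/3] -> hit [29,30] leaf, test {P2(miss), P4@t=29}

order=[0, 1, 3, 7, 5, 6, 9]  |boxes|=7  |leaves|=1  hit=P4

== RESULT ==
[0, 1, 3, 7, 5, 6, 9]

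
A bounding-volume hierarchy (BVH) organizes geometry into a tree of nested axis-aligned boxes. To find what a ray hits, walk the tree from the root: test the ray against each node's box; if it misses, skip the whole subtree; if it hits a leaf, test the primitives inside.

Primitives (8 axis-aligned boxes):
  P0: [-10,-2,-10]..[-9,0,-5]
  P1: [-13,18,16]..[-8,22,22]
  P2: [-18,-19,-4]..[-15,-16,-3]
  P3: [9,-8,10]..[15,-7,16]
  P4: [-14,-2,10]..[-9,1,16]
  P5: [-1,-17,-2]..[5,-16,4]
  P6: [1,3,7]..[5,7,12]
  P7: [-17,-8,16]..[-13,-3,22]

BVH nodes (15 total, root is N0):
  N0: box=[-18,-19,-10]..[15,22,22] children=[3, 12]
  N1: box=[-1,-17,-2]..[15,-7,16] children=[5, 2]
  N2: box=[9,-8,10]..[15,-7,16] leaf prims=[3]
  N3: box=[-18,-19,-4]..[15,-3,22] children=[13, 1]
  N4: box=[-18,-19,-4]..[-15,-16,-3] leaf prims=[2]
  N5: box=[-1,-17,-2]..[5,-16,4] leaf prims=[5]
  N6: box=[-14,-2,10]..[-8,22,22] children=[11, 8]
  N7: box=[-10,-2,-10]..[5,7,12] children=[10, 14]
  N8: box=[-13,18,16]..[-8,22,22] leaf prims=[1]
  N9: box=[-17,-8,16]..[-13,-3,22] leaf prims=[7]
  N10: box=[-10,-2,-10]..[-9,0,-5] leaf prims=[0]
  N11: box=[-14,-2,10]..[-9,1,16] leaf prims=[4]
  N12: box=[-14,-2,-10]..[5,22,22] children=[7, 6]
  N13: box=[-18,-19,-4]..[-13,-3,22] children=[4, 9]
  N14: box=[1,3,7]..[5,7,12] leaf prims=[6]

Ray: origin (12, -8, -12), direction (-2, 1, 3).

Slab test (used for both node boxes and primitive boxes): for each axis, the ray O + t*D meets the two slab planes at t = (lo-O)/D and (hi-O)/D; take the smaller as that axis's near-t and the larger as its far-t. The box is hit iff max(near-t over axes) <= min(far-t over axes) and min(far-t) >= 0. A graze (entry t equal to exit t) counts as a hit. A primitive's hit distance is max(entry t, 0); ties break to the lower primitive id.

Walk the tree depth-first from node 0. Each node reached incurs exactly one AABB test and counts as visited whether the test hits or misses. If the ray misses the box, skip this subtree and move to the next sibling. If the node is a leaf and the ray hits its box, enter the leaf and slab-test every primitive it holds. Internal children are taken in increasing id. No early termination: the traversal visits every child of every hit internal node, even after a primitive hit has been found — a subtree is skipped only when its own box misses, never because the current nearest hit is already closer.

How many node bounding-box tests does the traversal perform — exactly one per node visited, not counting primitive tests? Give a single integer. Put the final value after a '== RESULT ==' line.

Trace the traversal:
N0 x:[-3/2,15] y:[-11,30] z:[2/3,34/3] -> hit [2/3,34/3], descend [3, 12]
  N3 x:[-3/2,15] y:[-11,5] z:[8/3,34/3] -> hit [8/3,5], descend [1, 13]
    N1 x:[-3/2,13/2] y:[-9,1] z:[10/3,28/3] -> miss, prune
    N13 x:[25/2,15] y:[-11,5] z:[8/3,34/3] -> miss, prune
  N12 x:[7/2,13] y:[6,30] z:[2/3,34/3] -> hit [6,34/3], descend [6, 7]
    N6 x:[10,13] y:[6,30] z:[22/3,34/3] -> hit [10,34/3], descend [8, 11]
      N8 x:[10,25/2] y:[26,30] z:[28/3,34/3] -> miss, prune
      N11 x:[21/2,13] y:[6,9] z:[22/3,28/3] -> miss, prune
    N7 x:[7/2,11] y:[6,15] z:[2/3,8] -> hit [6,8], descend [10, 14]
      N10 x:[21/2,11] y:[6,8] z:[2/3,7/3] -> miss, prune
      N14 x:[7/2,11/2] y:[11,15] z:[19/3,8] -> miss, prune

Summary -> nodes [0, 3, 1, 13, 12, 6, 8, 11, 7, 10, 14]; box-tests=11; leaf-entries=0; first=miss

== RESULT ==
11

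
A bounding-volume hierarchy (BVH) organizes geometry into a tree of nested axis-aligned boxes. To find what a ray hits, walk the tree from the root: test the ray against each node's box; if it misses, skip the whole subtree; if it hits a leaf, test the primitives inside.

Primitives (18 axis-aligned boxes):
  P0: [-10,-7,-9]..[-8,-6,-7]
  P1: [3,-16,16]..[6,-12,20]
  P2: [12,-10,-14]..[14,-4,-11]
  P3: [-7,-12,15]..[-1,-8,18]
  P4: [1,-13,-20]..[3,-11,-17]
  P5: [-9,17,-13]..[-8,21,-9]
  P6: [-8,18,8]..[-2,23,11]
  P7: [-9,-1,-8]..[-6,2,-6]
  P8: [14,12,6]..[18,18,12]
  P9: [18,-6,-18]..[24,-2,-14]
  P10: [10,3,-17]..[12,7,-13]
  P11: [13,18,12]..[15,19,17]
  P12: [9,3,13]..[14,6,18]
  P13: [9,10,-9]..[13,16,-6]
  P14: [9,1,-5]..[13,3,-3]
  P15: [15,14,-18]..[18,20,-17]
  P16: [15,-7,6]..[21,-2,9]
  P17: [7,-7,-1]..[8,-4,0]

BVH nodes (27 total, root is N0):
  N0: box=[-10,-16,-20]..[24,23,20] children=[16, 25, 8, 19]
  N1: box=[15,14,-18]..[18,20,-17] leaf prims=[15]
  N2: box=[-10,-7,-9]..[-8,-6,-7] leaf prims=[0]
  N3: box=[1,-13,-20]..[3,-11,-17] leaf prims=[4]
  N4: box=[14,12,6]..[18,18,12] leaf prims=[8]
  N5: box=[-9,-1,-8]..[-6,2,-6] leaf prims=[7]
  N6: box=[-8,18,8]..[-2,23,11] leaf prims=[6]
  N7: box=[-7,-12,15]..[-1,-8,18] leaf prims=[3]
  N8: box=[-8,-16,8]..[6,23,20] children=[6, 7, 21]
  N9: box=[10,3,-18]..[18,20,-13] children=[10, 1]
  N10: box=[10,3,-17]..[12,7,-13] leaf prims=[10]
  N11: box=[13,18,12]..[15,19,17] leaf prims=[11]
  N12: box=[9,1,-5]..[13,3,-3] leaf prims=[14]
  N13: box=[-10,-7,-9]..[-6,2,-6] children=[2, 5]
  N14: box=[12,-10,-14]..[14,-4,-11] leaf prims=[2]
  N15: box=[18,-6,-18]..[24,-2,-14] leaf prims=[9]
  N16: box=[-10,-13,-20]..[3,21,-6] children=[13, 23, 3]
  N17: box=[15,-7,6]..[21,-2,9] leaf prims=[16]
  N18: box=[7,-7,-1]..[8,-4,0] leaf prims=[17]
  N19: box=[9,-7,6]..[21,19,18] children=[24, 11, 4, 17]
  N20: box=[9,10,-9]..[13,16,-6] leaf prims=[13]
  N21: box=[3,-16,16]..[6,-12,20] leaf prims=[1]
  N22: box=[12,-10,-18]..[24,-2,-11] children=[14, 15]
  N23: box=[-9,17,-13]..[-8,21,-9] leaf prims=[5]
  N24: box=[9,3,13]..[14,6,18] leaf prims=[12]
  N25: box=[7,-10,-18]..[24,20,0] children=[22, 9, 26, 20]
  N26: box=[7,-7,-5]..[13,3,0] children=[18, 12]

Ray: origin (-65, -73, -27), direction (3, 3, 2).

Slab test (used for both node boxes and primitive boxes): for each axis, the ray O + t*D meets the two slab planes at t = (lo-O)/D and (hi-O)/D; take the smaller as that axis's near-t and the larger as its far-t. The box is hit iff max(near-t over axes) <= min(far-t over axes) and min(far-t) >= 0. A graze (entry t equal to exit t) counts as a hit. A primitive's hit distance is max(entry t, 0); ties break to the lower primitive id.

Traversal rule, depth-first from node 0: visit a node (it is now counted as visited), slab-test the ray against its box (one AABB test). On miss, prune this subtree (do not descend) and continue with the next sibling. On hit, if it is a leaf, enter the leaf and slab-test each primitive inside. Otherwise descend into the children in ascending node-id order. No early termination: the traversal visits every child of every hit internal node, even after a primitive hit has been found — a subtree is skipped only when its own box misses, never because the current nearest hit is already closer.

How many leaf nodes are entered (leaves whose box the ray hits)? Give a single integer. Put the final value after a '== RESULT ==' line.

Traverse from the root:
N0 x:[55/3,89/3] y:[19,32] z:[7/2,47/2] -> hit [19,47/2], descend [8, 16, 19, 25]
  N8 x:[19,71/3] y:[19,32] z:[35/2,47/2] -> hit [19,47/2], descend [6, 7, 21]
    N6 x:[19,21] y:[91/3,32] z:[35/2,19] -> miss, prune
    N7 x:[58/3,64/3] y:[61/3,65/3] z:[21,45/2] -> hit [21,64/3] leaf, test {P3@t=21}
    N21 x:[68/3,71/3] y:[19,61/3] z:[43/2,47/2] -> miss, prune
  N16 x:[55/3,68/3] y:[20,94/3] z:[7/2,21/2] -> miss, prune
  N19 x:[74/3,86/3] y:[22,92/3] z:[33/2,45/2] -> miss, prune
  N25 x:[24,89/3] y:[21,31] z:[9/2,27/2] -> miss, prune

Visited [0, 8, 6, 7, 21, 16, 19, 25]. Tests: 8 box, 1 leaf. Nearest: P3.

== RESULT ==
1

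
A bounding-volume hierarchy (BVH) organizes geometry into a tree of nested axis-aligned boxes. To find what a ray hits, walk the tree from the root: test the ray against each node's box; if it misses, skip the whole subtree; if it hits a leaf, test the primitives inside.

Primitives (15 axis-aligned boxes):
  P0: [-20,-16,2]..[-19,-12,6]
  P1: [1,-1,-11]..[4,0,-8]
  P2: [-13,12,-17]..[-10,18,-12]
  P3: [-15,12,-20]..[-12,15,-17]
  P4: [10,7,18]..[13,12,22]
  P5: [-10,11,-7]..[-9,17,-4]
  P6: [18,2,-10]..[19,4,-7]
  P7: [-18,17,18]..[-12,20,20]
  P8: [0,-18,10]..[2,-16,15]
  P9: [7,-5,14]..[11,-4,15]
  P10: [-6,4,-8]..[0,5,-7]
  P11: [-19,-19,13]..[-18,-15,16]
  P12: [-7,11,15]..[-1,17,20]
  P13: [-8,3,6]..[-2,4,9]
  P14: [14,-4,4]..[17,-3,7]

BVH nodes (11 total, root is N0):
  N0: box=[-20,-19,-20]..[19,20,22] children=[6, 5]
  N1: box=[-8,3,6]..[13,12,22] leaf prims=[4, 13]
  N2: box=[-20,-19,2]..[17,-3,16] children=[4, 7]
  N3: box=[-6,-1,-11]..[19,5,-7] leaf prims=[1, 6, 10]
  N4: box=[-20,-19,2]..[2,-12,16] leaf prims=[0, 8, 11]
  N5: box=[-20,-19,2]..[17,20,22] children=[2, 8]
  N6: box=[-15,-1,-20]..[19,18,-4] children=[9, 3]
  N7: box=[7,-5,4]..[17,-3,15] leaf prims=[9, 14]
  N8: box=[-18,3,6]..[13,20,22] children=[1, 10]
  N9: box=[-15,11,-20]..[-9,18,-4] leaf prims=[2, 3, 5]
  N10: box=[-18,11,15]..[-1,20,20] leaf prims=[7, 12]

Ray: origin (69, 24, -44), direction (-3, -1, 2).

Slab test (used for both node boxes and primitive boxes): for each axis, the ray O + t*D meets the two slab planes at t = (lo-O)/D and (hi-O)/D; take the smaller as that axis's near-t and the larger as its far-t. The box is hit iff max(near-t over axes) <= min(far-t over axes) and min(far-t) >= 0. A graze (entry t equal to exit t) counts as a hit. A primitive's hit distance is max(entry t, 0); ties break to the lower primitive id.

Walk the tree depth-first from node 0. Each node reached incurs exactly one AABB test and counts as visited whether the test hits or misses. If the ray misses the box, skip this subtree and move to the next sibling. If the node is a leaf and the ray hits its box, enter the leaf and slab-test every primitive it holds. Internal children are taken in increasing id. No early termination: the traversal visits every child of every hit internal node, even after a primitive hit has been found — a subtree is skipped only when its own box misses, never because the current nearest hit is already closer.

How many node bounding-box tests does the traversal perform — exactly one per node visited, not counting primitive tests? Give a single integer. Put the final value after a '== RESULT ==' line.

Traverse from the root:
N0 x:[50/3,89/3] y:[4,43] z:[12,33] -> hit [50/3,89/3], descend [5, 6]
  N5 x:[52/3,89/3] y:[4,43] z:[23,33] -> hit [23,89/3], descend [2, 8]
    N2 x:[52/3,89/3] y:[27,43] z:[23,30] -> hit [27,89/3], descend [4, 7]
      N4 x:[67/3,89/3] y:[36,43] z:[23,30] -> miss, prune
      N7 x:[52/3,62/3] y:[27,29] z:[24,59/2] -> miss, prune
    N8 x:[56/3,29] y:[4,21] z:[25,33] -> miss, prune
  N6 x:[50/3,28] y:[6,25] z:[12,20] -> hit [50/3,20], descend [3, 9]
    N3 x:[50/3,25] y:[19,25] z:[33/2,37/2] -> miss, prune
    N9 x:[26,28] y:[6,13] z:[12,20] -> miss, prune

9 AABB tests over nodes [0, 5, 2, 4, 7, 8, 6, 3, 9]; 0 leaves entered; closest miss.

== RESULT ==
9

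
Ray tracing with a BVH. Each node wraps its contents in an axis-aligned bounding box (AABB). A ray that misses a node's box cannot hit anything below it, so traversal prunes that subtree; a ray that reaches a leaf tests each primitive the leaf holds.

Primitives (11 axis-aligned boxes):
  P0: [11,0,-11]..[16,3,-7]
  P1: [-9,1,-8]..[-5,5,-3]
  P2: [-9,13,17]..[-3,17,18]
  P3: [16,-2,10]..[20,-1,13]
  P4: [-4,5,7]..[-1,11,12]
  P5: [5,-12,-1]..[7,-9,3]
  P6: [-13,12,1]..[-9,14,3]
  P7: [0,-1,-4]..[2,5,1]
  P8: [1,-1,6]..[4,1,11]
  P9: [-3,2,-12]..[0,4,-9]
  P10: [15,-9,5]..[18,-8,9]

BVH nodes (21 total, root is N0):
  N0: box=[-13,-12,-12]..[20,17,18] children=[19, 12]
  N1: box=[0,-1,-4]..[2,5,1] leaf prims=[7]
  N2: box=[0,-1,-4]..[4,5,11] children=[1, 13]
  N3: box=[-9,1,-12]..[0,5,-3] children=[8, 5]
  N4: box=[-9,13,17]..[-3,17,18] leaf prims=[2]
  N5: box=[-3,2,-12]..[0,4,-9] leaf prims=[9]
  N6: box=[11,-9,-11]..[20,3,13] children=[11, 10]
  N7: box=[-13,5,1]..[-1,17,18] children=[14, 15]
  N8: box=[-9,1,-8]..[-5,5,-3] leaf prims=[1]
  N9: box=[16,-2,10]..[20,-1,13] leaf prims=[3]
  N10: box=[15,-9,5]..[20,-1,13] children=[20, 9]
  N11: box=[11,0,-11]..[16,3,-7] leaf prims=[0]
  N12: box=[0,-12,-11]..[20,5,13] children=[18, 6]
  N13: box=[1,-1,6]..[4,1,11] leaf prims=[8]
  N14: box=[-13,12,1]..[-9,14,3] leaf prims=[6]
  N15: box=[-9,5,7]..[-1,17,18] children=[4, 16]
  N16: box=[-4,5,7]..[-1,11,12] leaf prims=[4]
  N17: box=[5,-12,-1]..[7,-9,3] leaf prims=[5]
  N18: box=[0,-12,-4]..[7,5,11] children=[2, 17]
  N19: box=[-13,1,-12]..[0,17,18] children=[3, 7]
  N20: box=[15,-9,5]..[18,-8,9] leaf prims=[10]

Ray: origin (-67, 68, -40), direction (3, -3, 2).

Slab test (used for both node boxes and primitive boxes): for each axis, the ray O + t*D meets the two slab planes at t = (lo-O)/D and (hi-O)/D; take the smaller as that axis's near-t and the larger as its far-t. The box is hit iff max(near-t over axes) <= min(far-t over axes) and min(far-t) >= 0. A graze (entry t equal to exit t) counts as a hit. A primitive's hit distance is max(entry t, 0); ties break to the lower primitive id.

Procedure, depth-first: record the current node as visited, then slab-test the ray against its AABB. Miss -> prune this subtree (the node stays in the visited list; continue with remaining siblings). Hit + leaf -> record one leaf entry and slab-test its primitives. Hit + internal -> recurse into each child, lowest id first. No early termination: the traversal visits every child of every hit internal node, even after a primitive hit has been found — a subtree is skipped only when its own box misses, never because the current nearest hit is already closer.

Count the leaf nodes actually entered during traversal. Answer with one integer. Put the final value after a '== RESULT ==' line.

Walk:
N0 x:[18,29] y:[17,80/3] z:[14,29] -> hit [18,80/3], descend [12, 19]
  N12 x:[67/3,29] y:[21,80/3] z:[29/2,53/2] -> hit [67/3,53/2], descend [6, 18]
    N6 x:[26,29] y:[65/3,77/3] z:[29/2,53/2] -> miss, prune
    N18 x:[67/3,74/3] y:[21,80/3] z:[18,51/2] -> hit [67/3,74/3], descend [2, 17]
      N2 x:[67/3,71/3] y:[21,23] z:[18,51/2] -> hit [67/3,23], descend [1, 13]
        N1 x:[67/3,23] y:[21,23] z:[18,41/2] -> miss, prune
        N13 x:[68/3,71/3] y:[67/3,23] z:[23,51/2] -> hit [23,23] leaf, test {P8@t=23}
      N17 x:[24,74/3] y:[77/3,80/3] z:[39/2,43/2] -> miss, prune
  N19 x:[18,67/3] y:[17,67/3] z:[14,29] -> hit [18,67/3], descend [3, 7]
    N3 x:[58/3,67/3] y:[21,67/3] z:[14,37/2] -> miss, prune
    N7 x:[18,22] y:[17,21] z:[41/2,29] -> hit [41/2,21], descend [14, 15]
      N14 x:[18,58/3] y:[18,56/3] z:[41/2,43/2] -> miss, prune
      N15 x:[58/3,22] y:[17,21] z:[47/2,29] -> miss, prune

Summary -> nodes [0, 12, 6, 18, 2, 1, 13, 17, 19, 3, 7, 14, 15]; box-tests=13; leaf-entries=1; first=P8

== RESULT ==
1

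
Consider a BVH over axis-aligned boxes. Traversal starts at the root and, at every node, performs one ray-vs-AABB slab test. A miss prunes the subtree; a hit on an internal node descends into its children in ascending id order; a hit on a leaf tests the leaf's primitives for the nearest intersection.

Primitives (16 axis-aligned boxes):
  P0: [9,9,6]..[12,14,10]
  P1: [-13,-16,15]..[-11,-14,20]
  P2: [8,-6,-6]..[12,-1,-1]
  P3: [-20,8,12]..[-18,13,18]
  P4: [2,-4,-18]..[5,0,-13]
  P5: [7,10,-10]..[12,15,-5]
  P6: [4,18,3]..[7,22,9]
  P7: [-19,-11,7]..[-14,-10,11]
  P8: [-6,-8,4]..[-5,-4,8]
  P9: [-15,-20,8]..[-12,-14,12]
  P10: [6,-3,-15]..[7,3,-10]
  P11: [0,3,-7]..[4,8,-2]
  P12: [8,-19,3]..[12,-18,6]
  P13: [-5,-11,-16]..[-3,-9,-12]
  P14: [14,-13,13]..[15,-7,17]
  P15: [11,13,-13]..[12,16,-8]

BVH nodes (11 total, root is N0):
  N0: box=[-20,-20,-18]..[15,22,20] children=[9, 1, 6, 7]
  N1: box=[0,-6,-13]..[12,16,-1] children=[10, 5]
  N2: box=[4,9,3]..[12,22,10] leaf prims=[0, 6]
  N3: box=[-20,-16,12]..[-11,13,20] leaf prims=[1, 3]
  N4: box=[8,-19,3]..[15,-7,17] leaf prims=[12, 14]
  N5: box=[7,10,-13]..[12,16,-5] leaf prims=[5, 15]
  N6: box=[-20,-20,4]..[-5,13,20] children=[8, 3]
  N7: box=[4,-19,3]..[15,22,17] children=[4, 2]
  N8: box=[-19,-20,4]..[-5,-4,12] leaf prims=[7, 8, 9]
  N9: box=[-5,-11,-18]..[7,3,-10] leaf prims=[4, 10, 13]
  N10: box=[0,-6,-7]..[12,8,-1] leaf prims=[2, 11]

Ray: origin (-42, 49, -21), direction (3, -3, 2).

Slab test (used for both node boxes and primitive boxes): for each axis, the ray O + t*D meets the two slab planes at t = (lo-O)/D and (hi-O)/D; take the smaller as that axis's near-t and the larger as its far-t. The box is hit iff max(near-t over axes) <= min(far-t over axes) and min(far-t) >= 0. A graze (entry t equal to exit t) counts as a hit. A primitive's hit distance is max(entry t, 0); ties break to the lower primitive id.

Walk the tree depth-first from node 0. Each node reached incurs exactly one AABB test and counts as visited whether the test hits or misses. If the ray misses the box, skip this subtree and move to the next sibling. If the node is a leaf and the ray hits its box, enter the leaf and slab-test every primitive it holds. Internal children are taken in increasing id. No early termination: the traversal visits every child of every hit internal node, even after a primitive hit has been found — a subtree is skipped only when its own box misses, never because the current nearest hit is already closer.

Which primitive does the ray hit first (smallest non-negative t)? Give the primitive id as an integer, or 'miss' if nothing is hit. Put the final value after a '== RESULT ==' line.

Traverse from the root:
N0 x:[22/3,19] y:[9,23] z:[3/2,41/2] -> hit [9,19], descend [1, 6, 7, 9]
  N1 x:[14,18] y:[11,55/3] z:[4,10] -> miss, prune
  N6 x:[22/3,37/3] y:[12,23] z:[25/2,41/2] -> miss, prune
  N7 x:[46/3,19] y:[9,68/3] z:[12,19] -> hit [46/3,19], descend [2, 4]
    N2 x:[46/3,18] y:[9,40/3] z:[12,31/2] -> miss, prune
    N4 x:[50/3,19] y:[56/3,68/3] z:[12,19] -> hit [56/3,19] leaf, test {P12(miss), P14@t=56/3}
  N9 x:[37/3,49/3] y:[46/3,20] z:[3/2,11/2] -> miss, prune

order=[0, 1, 6, 7, 2, 4, 9]  |boxes|=7  |leaves|=1  hit=P14

== RESULT ==
14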